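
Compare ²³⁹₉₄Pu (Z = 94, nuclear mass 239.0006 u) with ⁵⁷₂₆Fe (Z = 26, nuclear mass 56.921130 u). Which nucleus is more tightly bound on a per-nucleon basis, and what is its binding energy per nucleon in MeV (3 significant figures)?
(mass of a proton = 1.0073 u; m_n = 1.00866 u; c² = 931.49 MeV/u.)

²³⁹₉₄Pu: Σm = 94(1.0073) + 145(1.00866) = 240.94190 u; Δm = 1.94130 u; E_B = 1808.3 MeV; E_B/A = 7.566 MeV
⁵⁷₂₆Fe: Σm = 26(1.0073) + 31(1.00866) = 57.45826 u; Δm = 0.537130 u; E_B = 500.33 MeV; E_B/A = 8.778 MeV
⁵⁷₂₆Fe has the higher binding energy per nucleon, so it is the more tightly bound nucleus.

⁵⁷₂₆Fe; 8.78 MeV/nucleon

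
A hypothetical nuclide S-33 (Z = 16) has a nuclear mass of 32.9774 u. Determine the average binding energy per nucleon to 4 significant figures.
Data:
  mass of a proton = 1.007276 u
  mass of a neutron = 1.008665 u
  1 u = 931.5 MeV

8.082 MeV/nucleon

With 16 protons and 17 neutrons (A = 33):
Mass of separated nucleons = 16(1.007276) + 17(1.008665) = 16.116416 + 17.147305 = 33.263721 u
Δm = 33.263721 − 32.9774 = 0.286321 u
E_B = 0.286321 × 931.5 = 266.708 MeV
Dividing by A = 33 gives 8.082 MeV per nucleon.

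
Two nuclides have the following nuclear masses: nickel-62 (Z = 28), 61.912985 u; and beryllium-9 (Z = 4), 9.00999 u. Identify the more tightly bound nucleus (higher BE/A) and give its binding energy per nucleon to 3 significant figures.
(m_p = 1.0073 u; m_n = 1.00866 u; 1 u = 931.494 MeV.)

nickel-62: Σm = 28(1.0073) + 34(1.00866) = 62.49884 u; Δm = 0.585855 u; E_B = 545.72 MeV; E_B/A = 8.802 MeV
beryllium-9: Σm = 4(1.0073) + 5(1.00866) = 9.07250 u; Δm = 0.06251 u; E_B = 58.228 MeV; E_B/A = 6.470 MeV
nickel-62 has the higher binding energy per nucleon, so it is the more tightly bound nucleus.

nickel-62; 8.80 MeV/nucleon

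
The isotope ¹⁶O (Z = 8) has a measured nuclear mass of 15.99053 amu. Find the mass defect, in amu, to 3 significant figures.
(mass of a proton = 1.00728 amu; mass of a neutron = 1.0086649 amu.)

0.137 amu

Σm = 8·m_p + 8·m_n = 8.05824 + 8.0693192 = 16.1275592 amu
The mass defect is 16.1275592 − 15.99053 = 0.1370292 amu.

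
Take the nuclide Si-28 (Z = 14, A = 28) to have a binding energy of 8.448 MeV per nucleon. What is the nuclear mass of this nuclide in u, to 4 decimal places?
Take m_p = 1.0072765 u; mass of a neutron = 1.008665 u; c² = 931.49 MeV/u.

Total binding energy = 28 × 8.448 = 236.544 MeV
Mass defect = 236.544 MeV / (931.49 MeV/u) = 0.253942 u
Constituent mass = 14(1.0072765) + 14(1.008665) = 28.2231810 u
Nuclear mass = 28.2231810 − 0.253942 = 27.9692390 u ≈ 27.9692 u (to 4 decimal places)

27.9692 u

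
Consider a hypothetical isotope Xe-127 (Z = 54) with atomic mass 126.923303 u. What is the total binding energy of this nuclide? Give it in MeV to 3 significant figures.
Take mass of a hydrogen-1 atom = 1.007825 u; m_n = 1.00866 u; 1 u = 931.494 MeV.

The nucleus contains 54 protons and 127 − 54 = 73 neutrons.
Σm = 54·m(¹H) + 73·m_n = 54.422550 + 73.63218 = 128.054730 u
The mass defect is 128.054730 − 126.923303 = 1.131427 u.
Binding energy = Δm·c² = 1.131427 × 931.494 MeV/u = 1053.92 MeV

1050 MeV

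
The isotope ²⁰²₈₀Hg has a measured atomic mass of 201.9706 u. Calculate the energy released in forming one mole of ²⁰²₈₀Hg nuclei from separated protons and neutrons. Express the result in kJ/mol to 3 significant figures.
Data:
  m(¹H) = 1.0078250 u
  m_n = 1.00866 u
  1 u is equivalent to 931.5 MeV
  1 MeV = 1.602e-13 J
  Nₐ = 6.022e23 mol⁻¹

With 80 protons and 122 neutrons (A = 202):
Σm = 80·m(¹H) + 122·m_n = 80.6260000 + 123.05652 = 203.6825200 u
The mass defect is 203.6825200 − 201.9706 = 1.7119200 u.
Binding energy = Δm·c² = 1.7119200 × 931.5 MeV/u = 1594.65 MeV
Per nucleus in joules: 1594.65 MeV × 1.602e-13 J/MeV = 2.5546e-10 J
Per mole: 2.5546e-10 J × 6.022e23 mol⁻¹ = 1.5384e+14 J/mol

1.54e+11 kJ/mol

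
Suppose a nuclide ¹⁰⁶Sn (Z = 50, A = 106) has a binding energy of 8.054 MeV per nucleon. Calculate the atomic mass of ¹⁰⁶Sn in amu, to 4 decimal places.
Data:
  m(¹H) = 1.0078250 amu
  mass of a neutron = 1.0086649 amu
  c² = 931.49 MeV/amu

105.9600 amu

Total binding energy = 106 × 8.054 = 853.724 MeV
Mass defect = 853.724 MeV / (931.49 MeV/amu) = 0.916514 amu
Constituent mass = 50(1.0078250) + 56(1.0086649) = 106.8764844 amu
Atomic mass = 106.8764844 − 0.916514 = 105.9599704 amu ≈ 105.9600 amu (to 4 decimal places)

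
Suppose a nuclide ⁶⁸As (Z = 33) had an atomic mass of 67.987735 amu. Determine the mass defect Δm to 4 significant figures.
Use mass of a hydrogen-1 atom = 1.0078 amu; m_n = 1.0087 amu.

0.5742 amu

The nucleus contains 33 protons and 68 − 33 = 35 neutrons.
Σm = 33·m(¹H) + 35·m_n = 33.2574 + 35.3045 = 68.5619 amu
Δm = 68.5619 − 67.987735 = 0.574165 amu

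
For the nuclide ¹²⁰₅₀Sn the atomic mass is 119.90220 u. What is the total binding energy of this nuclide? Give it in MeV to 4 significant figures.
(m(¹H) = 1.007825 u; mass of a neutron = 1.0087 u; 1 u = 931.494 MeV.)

1023 MeV

The nucleus contains 50 protons and 120 − 50 = 70 neutrons.
Σm = 50·m(¹H) + 70·m_n = 50.391250 + 70.6090 = 121.000250 u
The mass defect is 121.000250 − 119.90220 = 1.098050 u.
E_B = 1.098050 × 931.494 = 1022.83 MeV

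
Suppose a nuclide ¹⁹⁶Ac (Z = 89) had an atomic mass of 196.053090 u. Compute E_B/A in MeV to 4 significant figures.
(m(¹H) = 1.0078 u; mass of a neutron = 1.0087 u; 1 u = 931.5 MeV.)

7.471 MeV/nucleon

With 89 protons and 107 neutrons (A = 196):
Total constituent mass: 89 × 1.0078 + 107 × 1.0087 = 197.6251 u
Mass defect Δm = 197.6251 − 196.053090 = 1.572010 u
E_B = 1.572010 × 931.5 = 1464.33 MeV
BE/A = 1464.33 MeV / 196 = 7.471 MeV/nucleon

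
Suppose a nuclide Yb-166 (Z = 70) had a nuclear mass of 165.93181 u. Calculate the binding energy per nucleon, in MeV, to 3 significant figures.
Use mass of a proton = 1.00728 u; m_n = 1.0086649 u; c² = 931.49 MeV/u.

Mass of separated nucleons = 70(1.00728) + 96(1.0086649) = 70.50960 + 96.8318304 = 167.3414304 u
The mass defect is 167.3414304 − 165.93181 = 1.4096204 u.
E_B = 1.4096204 × 931.49 = 1313.05 MeV
Dividing by A = 166 gives 7.910 MeV per nucleon.

7.91 MeV/nucleon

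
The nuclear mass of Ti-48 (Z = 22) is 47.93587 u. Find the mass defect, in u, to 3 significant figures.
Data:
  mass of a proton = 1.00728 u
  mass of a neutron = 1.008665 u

Mass of separated nucleons = 22(1.00728) + 26(1.008665) = 22.16016 + 26.225290 = 48.385450 u
Δm = 48.385450 − 47.93587 = 0.449580 u

0.450 u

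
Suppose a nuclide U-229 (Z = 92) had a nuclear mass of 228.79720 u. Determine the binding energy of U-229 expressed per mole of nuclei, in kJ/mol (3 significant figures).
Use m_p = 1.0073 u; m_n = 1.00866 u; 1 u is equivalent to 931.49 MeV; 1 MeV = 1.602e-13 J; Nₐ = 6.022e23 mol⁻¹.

1.85e+11 kJ/mol

Z = 92, so N = A − Z = 229 − 92 = 137.
Total constituent mass: 92 × 1.0073 + 137 × 1.00866 = 230.85802 u
Δm = 230.85802 − 228.79720 = 2.06082 u
E_B = 2.06082 × 931.49 = 1919.63 MeV
Per nucleus in joules: 1919.63 MeV × 1.602e-13 J/MeV = 3.0752e-10 J
Per mole: 3.0752e-10 J × 6.022e23 mol⁻¹ = 1.8519e+14 J/mol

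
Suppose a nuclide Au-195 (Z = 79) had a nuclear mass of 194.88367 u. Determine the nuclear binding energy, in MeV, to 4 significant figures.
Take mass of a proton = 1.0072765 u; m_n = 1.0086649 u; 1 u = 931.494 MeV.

1580 MeV

Mass of separated nucleons = 79(1.0072765) + 116(1.0086649) = 79.5748435 + 117.0051284 = 196.5799719 u
Δm = 196.5799719 − 194.88367 = 1.6963019 u
Converting to energy: 1.6963019 u × 931.494 MeV/u = 1580.10 MeV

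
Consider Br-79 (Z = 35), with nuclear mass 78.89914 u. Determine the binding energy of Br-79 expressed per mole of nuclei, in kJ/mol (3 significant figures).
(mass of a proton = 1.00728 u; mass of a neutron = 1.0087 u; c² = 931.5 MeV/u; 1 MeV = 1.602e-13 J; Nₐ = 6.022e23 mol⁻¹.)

6.64e+10 kJ/mol

Σm = 35·m_p + 44·m_n = 35.25480 + 44.3828 = 79.63760 u
The mass defect is 79.63760 − 78.89914 = 0.73846 u.
Binding energy = Δm·c² = 0.73846 × 931.5 MeV/u = 687.875 MeV
Per nucleus in joules: 687.875 MeV × 1.602e-13 J/MeV = 1.1020e-10 J
Per mole: 1.1020e-10 J × 6.022e23 mol⁻¹ = 6.6362e+13 J/mol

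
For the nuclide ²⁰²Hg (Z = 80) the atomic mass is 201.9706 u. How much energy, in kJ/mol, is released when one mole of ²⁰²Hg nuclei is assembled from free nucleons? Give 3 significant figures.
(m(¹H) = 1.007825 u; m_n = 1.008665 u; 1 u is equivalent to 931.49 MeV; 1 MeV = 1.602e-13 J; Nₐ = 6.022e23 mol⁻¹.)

The nucleus contains 80 protons and 202 − 80 = 122 neutrons.
Σm = 80·m(¹H) + 122·m_n = 80.626000 + 123.057130 = 203.683130 u
The mass defect is 203.683130 − 201.9706 = 1.712530 u.
E_B = 1.712530 × 931.49 = 1595.20 MeV
Per nucleus in joules: 1595.20 MeV × 1.602e-13 J/MeV = 2.5555e-10 J
Per mole: 2.5555e-10 J × 6.022e23 mol⁻¹ = 1.5389e+14 J/mol

1.54e+11 kJ/mol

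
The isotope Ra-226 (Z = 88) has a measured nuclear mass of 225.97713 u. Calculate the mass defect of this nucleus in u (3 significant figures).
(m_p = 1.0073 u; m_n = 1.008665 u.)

1.86 u

The nucleus contains 88 protons and 226 − 88 = 138 neutrons.
Mass of separated nucleons = 88(1.0073) + 138(1.008665) = 88.6424 + 139.195770 = 227.838170 u
Δm = 227.838170 − 225.97713 = 1.861040 u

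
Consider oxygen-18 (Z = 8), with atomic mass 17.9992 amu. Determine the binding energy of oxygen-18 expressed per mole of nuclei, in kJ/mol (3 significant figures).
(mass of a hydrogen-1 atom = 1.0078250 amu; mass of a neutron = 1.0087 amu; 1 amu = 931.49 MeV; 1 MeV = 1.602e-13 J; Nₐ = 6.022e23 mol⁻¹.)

With 8 protons and 10 neutrons (A = 18):
Total constituent mass: 8 × 1.0078250 + 10 × 1.0087 = 18.1496000 amu
Mass defect Δm = 18.1496000 − 17.9992 = 0.1504000 amu
Converting to energy: 0.1504000 amu × 931.49 MeV/amu = 140.096 MeV
Per nucleus in joules: 140.096 MeV × 1.602e-13 J/MeV = 2.2443e-11 J
Per mole: 2.2443e-11 J × 6.022e23 mol⁻¹ = 1.3515e+13 J/mol

1.35e+10 kJ/mol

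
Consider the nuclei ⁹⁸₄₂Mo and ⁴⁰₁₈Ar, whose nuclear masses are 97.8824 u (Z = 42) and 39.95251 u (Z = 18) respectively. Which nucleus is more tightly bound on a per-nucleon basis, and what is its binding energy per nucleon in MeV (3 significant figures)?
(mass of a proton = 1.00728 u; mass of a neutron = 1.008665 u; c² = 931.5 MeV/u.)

⁹⁸₄₂Mo: Σm = 42(1.00728) + 56(1.008665) = 98.791000 u; Δm = 0.908600 u; E_B = 846.36 MeV; E_B/A = 8.636 MeV
⁴⁰₁₈Ar: Σm = 18(1.00728) + 22(1.008665) = 40.321670 u; Δm = 0.369160 u; E_B = 343.87 MeV; E_B/A = 8.597 MeV
⁹⁸₄₂Mo has the higher binding energy per nucleon, so it is the more tightly bound nucleus.

⁹⁸₄₂Mo; 8.64 MeV/nucleon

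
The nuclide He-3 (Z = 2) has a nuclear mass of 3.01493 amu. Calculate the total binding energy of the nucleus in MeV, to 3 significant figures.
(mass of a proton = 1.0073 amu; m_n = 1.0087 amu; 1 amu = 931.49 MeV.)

7.80 MeV

With 2 protons and 1 neutrons (A = 3):
Total constituent mass: 2 × 1.0073 + 1 × 1.0087 = 3.0233 amu
Mass defect Δm = 3.0233 − 3.01493 = 0.00837 amu
Binding energy = Δm·c² = 0.00837 × 931.49 MeV/amu = 7.79657 MeV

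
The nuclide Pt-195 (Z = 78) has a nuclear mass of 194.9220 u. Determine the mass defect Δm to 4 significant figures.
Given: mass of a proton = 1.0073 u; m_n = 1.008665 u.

With 78 protons and 117 neutrons (A = 195):
Σm = 78·m_p + 117·m_n = 78.5694 + 118.013805 = 196.583205 u
The mass defect is 196.583205 − 194.9220 = 1.661205 u.

1.661 u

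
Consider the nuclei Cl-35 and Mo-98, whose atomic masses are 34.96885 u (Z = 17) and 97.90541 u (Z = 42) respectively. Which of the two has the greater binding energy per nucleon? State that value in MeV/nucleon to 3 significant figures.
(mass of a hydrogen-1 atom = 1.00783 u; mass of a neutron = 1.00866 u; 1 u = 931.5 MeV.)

Cl-35: Σm = 17(1.00783) + 18(1.00866) = 35.28899 u; Δm = 0.32014 u; E_B = 298.21 MeV; E_B/A = 8.520 MeV
Mo-98: Σm = 42(1.00783) + 56(1.00866) = 98.81382 u; Δm = 0.90841 u; E_B = 846.18 MeV; E_B/A = 8.6345 MeV
Mo-98 has the higher binding energy per nucleon, so it is the more tightly bound nucleus.

Mo-98; 8.63 MeV/nucleon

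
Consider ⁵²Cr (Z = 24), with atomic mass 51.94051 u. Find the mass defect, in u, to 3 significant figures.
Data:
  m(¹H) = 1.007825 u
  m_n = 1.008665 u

0.490 u

Z = 24, so N = A − Z = 52 − 24 = 28.
Mass of separated nucleons = 24(1.007825) + 28(1.008665) = 24.187800 + 28.242620 = 52.430420 u
Mass defect Δm = 52.430420 − 51.94051 = 0.489910 u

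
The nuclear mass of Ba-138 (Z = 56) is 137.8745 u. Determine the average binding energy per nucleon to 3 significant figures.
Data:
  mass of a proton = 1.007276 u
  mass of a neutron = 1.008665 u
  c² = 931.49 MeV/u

With 56 protons and 82 neutrons (A = 138):
Mass of separated nucleons = 56(1.007276) + 82(1.008665) = 56.407456 + 82.710530 = 139.117986 u
Mass defect Δm = 139.117986 − 137.8745 = 1.243486 u
Converting to energy: 1.243486 u × 931.49 MeV/u = 1158.29 MeV
Per nucleon: 1158.29 / 138 = 8.393 MeV

8.39 MeV/nucleon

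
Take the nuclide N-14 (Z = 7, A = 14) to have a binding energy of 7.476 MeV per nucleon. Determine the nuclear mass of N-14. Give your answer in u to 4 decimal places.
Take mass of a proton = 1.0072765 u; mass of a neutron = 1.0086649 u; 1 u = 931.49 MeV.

Total binding energy = 14 × 7.476 = 104.664 MeV
Mass defect = 104.664 MeV / (931.49 MeV/u) = 0.112362 u
Constituent mass = 7(1.0072765) + 7(1.0086649) = 14.1115898 u
Nuclear mass = 14.1115898 − 0.112362 = 13.9992278 u ≈ 13.9992 u (to 4 decimal places)

13.9992 u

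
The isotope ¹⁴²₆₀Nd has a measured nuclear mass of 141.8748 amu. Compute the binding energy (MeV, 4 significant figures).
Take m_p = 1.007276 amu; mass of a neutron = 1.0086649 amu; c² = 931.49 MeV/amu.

1185 MeV

Z = 60, so N = A − Z = 142 − 60 = 82.
Mass of separated nucleons = 60(1.007276) + 82(1.0086649) = 60.436560 + 82.7105218 = 143.1470818 amu
Mass defect Δm = 143.1470818 − 141.8748 = 1.2722818 amu
E_B = 1.2722818 × 931.49 = 1185.12 MeV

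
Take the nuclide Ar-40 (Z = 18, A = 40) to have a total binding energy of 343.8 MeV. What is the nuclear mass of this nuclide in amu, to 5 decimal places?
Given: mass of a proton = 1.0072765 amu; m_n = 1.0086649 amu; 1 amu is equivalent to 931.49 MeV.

39.95252 amu

Mass defect = 343.8 MeV / (931.49 MeV/amu) = 0.3690861 amu
Constituent mass = 18(1.0072765) + 22(1.0086649) = 40.3216048 amu
Nuclear mass = 40.3216048 − 0.3690861 = 39.9525187 amu ≈ 39.95252 amu (to 5 decimal places)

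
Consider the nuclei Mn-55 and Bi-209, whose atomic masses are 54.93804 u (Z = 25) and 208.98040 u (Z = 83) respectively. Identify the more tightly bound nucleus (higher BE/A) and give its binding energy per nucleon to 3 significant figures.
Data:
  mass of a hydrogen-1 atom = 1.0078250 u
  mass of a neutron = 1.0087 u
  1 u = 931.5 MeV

Mn-55: Σm = 25(1.0078250) + 30(1.0087) = 55.4566250 u; Δm = 0.5185850 u; E_B = 483.06 MeV; E_B/A = 8.783 MeV
Bi-209: Σm = 83(1.0078250) + 126(1.0087) = 210.7456750 u; Δm = 1.7652750 u; E_B = 1644.4 MeV; E_B/A = 7.868 MeV
Mn-55 has the higher binding energy per nucleon, so it is the more tightly bound nucleus.

Mn-55; 8.78 MeV/nucleon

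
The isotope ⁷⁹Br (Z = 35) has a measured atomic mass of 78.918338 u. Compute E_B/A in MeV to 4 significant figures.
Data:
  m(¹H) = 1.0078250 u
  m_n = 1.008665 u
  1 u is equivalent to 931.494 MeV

Σm = 35·m(¹H) + 44·m_n = 35.2738750 + 44.381260 = 79.6551350 u
Mass defect Δm = 79.6551350 − 78.918338 = 0.7367970 u
Converting to energy: 0.7367970 u × 931.494 MeV/u = 686.322 MeV
Per nucleon: 686.322 / 79 = 8.688 MeV

8.688 MeV/nucleon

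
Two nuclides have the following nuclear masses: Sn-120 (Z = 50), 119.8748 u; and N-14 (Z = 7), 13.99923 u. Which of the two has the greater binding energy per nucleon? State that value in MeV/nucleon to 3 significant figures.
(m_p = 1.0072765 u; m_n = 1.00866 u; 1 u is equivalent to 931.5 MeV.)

Sn-120: Σm = 50(1.0072765) + 70(1.00866) = 120.9700250 u; Δm = 1.0952250 u; E_B = 1020.2 MeV; E_B/A = 8.502 MeV
N-14: Σm = 7(1.0072765) + 7(1.00866) = 14.1115555 u; Δm = 0.1123255 u; E_B = 104.63 MeV; E_B/A = 7.474 MeV
Sn-120 has the higher binding energy per nucleon, so it is the more tightly bound nucleus.

Sn-120; 8.50 MeV/nucleon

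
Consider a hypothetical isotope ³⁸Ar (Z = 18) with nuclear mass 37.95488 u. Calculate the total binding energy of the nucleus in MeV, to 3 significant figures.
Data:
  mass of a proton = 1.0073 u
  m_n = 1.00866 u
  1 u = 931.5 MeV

Mass of separated nucleons = 18(1.0073) + 20(1.00866) = 18.1314 + 20.17320 = 38.30460 u
Δm = 38.30460 − 37.95488 = 0.34972 u
Converting to energy: 0.34972 u × 931.5 MeV/u = 325.764 MeV

326 MeV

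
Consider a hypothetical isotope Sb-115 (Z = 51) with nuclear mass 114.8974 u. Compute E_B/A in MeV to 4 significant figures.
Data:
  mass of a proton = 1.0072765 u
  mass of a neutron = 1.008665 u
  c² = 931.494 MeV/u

Total constituent mass: 51 × 1.0072765 + 64 × 1.008665 = 115.9256615 u
The mass defect is 115.9256615 − 114.8974 = 1.0282615 u.
Binding energy = Δm·c² = 1.0282615 × 931.494 MeV/u = 957.819 MeV
Dividing by A = 115 gives 8.329 MeV per nucleon.

8.329 MeV/nucleon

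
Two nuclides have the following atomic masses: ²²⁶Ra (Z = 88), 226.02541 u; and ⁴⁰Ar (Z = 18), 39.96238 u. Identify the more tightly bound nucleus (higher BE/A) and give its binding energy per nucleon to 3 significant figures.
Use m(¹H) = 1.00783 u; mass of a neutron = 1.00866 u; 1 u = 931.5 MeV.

²²⁶Ra: Σm = 88(1.00783) + 138(1.00866) = 227.88412 u; Δm = 1.85871 u; E_B = 1731.4 MeV; E_B/A = 7.661 MeV
⁴⁰Ar: Σm = 18(1.00783) + 22(1.00866) = 40.33146 u; Δm = 0.36908 u; E_B = 343.798 MeV; E_B/A = 8.59495 MeV
⁴⁰Ar has the higher binding energy per nucleon, so it is the more tightly bound nucleus.

⁴⁰Ar; 8.59 MeV/nucleon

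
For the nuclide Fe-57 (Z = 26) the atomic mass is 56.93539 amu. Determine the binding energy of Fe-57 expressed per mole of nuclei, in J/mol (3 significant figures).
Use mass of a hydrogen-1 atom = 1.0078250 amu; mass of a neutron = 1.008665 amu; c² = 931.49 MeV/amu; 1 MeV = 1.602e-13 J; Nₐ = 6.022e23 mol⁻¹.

With 26 protons and 31 neutrons (A = 57):
Total constituent mass: 26 × 1.0078250 + 31 × 1.008665 = 57.4720650 amu
Mass defect Δm = 57.4720650 − 56.93539 = 0.5366750 amu
E_B = 0.5366750 × 931.49 = 499.907 MeV
Per nucleus in joules: 499.907 MeV × 1.602e-13 J/MeV = 8.0085e-11 J
Per mole: 8.0085e-11 J × 6.022e23 mol⁻¹ = 4.8227e+13 J/mol

4.82e+13 J/mol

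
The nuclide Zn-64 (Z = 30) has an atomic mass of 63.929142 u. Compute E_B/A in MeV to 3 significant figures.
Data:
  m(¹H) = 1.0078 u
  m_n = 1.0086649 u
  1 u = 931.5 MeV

8.73 MeV/nucleon

Z = 30, so N = A − Z = 64 − 30 = 34.
Mass of separated nucleons = 30(1.0078) + 34(1.0086649) = 30.2340 + 34.2946066 = 64.5286066 u
Mass defect Δm = 64.5286066 − 63.929142 = 0.5994646 u
Binding energy = Δm·c² = 0.5994646 × 931.5 MeV/u = 558.401 MeV
BE/A = 558.401 MeV / 64 = 8.725 MeV/nucleon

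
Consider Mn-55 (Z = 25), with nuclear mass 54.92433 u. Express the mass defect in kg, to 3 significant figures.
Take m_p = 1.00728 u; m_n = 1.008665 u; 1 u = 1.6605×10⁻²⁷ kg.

Mass of separated nucleons = 25(1.00728) + 30(1.008665) = 25.18200 + 30.259950 = 55.441950 u
Δm = 55.441950 − 54.92433 = 0.517620 u
In SI units: 0.517620 u × 1.6605×10⁻²⁷ kg/u = 8.5951e-28 kg

8.60e-28 kg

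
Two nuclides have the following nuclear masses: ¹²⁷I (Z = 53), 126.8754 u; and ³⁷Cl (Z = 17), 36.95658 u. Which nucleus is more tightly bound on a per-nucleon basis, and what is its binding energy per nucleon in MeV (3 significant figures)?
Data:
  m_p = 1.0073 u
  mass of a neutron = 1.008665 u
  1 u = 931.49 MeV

¹²⁷I: Σm = 53(1.0073) + 74(1.008665) = 128.028110 u; Δm = 1.152710 u; E_B = 1073.74 MeV; E_B/A = 8.4546 MeV
³⁷Cl: Σm = 17(1.0073) + 20(1.008665) = 37.297400 u; Δm = 0.340820 u; E_B = 317.47 MeV; E_B/A = 8.580 MeV
³⁷Cl has the higher binding energy per nucleon, so it is the more tightly bound nucleus.

³⁷Cl; 8.58 MeV/nucleon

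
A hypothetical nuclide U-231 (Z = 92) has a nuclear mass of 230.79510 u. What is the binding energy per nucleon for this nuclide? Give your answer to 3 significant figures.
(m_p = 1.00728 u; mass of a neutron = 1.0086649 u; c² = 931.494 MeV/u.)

The nucleus contains 92 protons and 231 − 92 = 139 neutrons.
Σm = 92·m_p + 139·m_n = 92.66976 + 140.2044211 = 232.8741811 u
The mass defect is 232.8741811 − 230.79510 = 2.0790811 u.
E_B = 2.0790811 × 931.494 = 1936.65 MeV
BE/A = 1936.65 MeV / 231 = 8.384 MeV/nucleon

8.38 MeV/nucleon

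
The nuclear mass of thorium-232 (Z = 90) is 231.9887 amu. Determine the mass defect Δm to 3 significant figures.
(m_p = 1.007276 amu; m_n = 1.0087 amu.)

Σm = 90·m_p + 142·m_n = 90.654840 + 143.2354 = 233.890240 amu
Δm = 233.890240 − 231.9887 = 1.901540 amu

1.90 amu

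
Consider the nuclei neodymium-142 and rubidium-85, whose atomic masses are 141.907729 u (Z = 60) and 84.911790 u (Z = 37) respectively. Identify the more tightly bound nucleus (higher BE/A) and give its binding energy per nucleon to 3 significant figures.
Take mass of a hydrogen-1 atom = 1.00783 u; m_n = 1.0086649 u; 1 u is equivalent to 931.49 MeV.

rubidium-85; 8.70 MeV/nucleon

neodymium-142: Σm = 60(1.00783) + 82(1.0086649) = 143.1803218 u; Δm = 1.2725928 u; E_B = 1185.4 MeV; E_B/A = 8.348 MeV
rubidium-85: Σm = 37(1.00783) + 48(1.0086649) = 85.7056252 u; Δm = 0.7938352 u; E_B = 739.45 MeV; E_B/A = 8.699 MeV
rubidium-85 has the higher binding energy per nucleon, so it is the more tightly bound nucleus.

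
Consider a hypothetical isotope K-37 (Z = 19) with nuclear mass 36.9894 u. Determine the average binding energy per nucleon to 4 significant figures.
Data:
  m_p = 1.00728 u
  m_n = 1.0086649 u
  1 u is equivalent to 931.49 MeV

The nucleus contains 19 protons and 37 − 19 = 18 neutrons.
Σm = 19·m_p + 18·m_n = 19.13832 + 18.1559682 = 37.2942882 u
The mass defect is 37.2942882 − 36.9894 = 0.3048882 u.
E_B = 0.3048882 × 931.49 = 284.000 MeV
BE/A = 284.000 MeV / 37 = 7.676 MeV/nucleon

7.676 MeV/nucleon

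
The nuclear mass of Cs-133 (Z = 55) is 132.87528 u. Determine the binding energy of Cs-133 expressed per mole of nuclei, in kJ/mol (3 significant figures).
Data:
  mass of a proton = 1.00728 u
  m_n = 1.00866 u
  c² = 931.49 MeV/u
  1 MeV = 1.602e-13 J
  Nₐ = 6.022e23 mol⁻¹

Z = 55, so N = A − Z = 133 − 55 = 78.
Mass of separated nucleons = 55(1.00728) + 78(1.00866) = 55.40040 + 78.67548 = 134.07588 u
Mass defect Δm = 134.07588 − 132.87528 = 1.20060 u
E_B = 1.20060 × 931.49 = 1118.35 MeV
Per nucleus in joules: 1118.35 MeV × 1.602e-13 J/MeV = 1.7916e-10 J
Per mole: 1.7916e-10 J × 6.022e23 mol⁻¹ = 1.0789e+14 J/mol

1.08e+11 kJ/mol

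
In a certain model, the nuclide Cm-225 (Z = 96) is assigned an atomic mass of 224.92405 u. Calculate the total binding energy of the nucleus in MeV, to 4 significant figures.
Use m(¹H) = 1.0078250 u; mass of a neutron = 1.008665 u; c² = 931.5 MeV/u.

Total constituent mass: 96 × 1.0078250 + 129 × 1.008665 = 226.8689850 u
Mass defect Δm = 226.8689850 − 224.92405 = 1.9449350 u
Converting to energy: 1.9449350 u × 931.5 MeV/u = 1811.71 MeV

1812 MeV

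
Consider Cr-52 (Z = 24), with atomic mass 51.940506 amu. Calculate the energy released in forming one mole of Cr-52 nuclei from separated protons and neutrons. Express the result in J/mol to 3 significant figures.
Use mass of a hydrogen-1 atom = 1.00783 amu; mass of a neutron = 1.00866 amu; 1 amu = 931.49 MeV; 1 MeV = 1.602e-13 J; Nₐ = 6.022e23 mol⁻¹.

The nucleus contains 24 protons and 52 − 24 = 28 neutrons.
Total constituent mass: 24 × 1.00783 + 28 × 1.00866 = 52.43040 amu
Mass defect Δm = 52.43040 − 51.940506 = 0.489894 amu
E_B = 0.489894 × 931.49 = 456.331 MeV
Per nucleus in joules: 456.331 MeV × 1.602e-13 J/MeV = 7.3104e-11 J
Per mole: 7.3104e-11 J × 6.022e23 mol⁻¹ = 4.4023e+13 J/mol

4.40e+13 J/mol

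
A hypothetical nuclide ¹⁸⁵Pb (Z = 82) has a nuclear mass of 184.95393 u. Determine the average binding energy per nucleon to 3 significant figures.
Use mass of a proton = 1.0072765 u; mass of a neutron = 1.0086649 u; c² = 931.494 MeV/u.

7.73 MeV/nucleon

Z = 82, so N = A − Z = 185 − 82 = 103.
Σm = 82·m_p + 103·m_n = 82.5966730 + 103.8924847 = 186.4891577 u
Δm = 186.4891577 − 184.95393 = 1.5352277 u
E_B = 1.5352277 × 931.494 = 1430.06 MeV
Dividing by A = 185 gives 7.730 MeV per nucleon.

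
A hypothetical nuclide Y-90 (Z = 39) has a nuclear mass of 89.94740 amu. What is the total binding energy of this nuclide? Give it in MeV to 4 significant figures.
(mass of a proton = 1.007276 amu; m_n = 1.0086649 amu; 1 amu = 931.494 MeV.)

With 39 protons and 51 neutrons (A = 90):
Σm = 39·m_p + 51·m_n = 39.283764 + 51.4419099 = 90.7256739 amu
Δm = 90.7256739 − 89.94740 = 0.7782739 amu
Binding energy = Δm·c² = 0.7782739 × 931.494 MeV/amu = 724.957 MeV

725.0 MeV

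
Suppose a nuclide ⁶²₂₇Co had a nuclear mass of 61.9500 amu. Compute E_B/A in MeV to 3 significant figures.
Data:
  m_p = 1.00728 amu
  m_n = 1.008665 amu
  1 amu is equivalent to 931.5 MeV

8.26 MeV/nucleon

Z = 27, so N = A − Z = 62 − 27 = 35.
Mass of separated nucleons = 27(1.00728) + 35(1.008665) = 27.19656 + 35.303275 = 62.499835 amu
The mass defect is 62.499835 − 61.9500 = 0.549835 amu.
Binding energy = Δm·c² = 0.549835 × 931.5 MeV/amu = 512.171 MeV
Dividing by A = 62 gives 8.261 MeV per nucleon.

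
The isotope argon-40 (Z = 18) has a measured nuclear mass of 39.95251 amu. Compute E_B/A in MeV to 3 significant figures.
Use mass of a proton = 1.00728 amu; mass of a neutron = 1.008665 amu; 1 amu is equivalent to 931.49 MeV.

8.60 MeV/nucleon

The nucleus contains 18 protons and 40 − 18 = 22 neutrons.
Mass of separated nucleons = 18(1.00728) + 22(1.008665) = 18.13104 + 22.190630 = 40.321670 amu
The mass defect is 40.321670 − 39.95251 = 0.369160 amu.
Binding energy = Δm·c² = 0.369160 × 931.49 MeV/amu = 343.869 MeV
Dividing by A = 40 gives 8.597 MeV per nucleon.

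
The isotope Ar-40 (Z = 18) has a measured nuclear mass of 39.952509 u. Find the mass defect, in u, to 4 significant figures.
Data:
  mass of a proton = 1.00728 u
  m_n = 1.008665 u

0.3692 u

Total constituent mass: 18 × 1.00728 + 22 × 1.008665 = 40.321670 u
Δm = 40.321670 − 39.952509 = 0.369161 u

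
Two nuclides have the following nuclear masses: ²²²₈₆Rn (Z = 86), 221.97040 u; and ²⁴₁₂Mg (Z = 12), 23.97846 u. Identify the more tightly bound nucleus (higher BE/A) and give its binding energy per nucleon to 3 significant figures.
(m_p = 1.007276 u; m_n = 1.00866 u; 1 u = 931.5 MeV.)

²⁴₁₂Mg; 8.26 MeV/nucleon

²²²₈₆Rn: Σm = 86(1.007276) + 136(1.00866) = 223.803496 u; Δm = 1.833096 u; E_B = 1707.53 MeV; E_B/A = 7.692 MeV
²⁴₁₂Mg: Σm = 12(1.007276) + 12(1.00866) = 24.191232 u; Δm = 0.212772 u; E_B = 198.20 MeV; E_B/A = 8.258 MeV
²⁴₁₂Mg has the higher binding energy per nucleon, so it is the more tightly bound nucleus.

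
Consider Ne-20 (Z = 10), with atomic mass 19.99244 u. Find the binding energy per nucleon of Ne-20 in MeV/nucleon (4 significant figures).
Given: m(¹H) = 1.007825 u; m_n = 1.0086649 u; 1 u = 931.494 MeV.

8.032 MeV/nucleon

Σm = 10·m(¹H) + 10·m_n = 10.078250 + 10.0866490 = 20.1648990 u
The mass defect is 20.1648990 − 19.99244 = 0.1724590 u.
Converting to energy: 0.1724590 u × 931.494 MeV/u = 160.645 MeV
Dividing by A = 20 gives 8.032 MeV per nucleon.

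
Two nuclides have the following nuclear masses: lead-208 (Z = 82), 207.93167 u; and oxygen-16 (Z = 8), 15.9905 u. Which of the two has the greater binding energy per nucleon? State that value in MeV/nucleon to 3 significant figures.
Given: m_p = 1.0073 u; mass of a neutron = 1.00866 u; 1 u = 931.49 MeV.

lead-208: Σm = 82(1.0073) + 126(1.00866) = 209.68976 u; Δm = 1.75809 u; E_B = 1637.6 MeV; E_B/A = 7.873 MeV
oxygen-16: Σm = 8(1.0073) + 8(1.00866) = 16.12768 u; Δm = 0.13718 u; E_B = 127.78 MeV; E_B/A = 7.986 MeV
oxygen-16 has the higher binding energy per nucleon, so it is the more tightly bound nucleus.

oxygen-16; 7.99 MeV/nucleon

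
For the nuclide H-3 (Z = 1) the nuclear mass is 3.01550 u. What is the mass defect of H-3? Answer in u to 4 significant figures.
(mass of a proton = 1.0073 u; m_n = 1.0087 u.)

Total constituent mass: 1 × 1.0073 + 2 × 1.0087 = 3.0247 u
Δm = 3.0247 − 3.01550 = 0.00920 u

0.009200 u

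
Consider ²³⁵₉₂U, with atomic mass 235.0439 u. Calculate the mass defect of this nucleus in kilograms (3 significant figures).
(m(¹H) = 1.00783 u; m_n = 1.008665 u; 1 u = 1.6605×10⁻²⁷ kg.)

3.18e-27 kg

Mass of separated nucleons = 92(1.00783) + 143(1.008665) = 92.72036 + 144.239095 = 236.959455 u
The mass defect is 236.959455 − 235.0439 = 1.915555 u.
In SI units: 1.915555 u × 1.6605×10⁻²⁷ kg/u = 3.1808e-27 kg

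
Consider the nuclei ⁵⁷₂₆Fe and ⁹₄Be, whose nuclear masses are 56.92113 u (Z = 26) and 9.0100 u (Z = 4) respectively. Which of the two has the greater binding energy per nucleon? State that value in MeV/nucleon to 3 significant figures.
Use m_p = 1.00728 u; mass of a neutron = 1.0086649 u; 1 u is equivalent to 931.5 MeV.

⁵⁷₂₆Fe; 8.77 MeV/nucleon

⁵⁷₂₆Fe: Σm = 26(1.00728) + 31(1.0086649) = 57.4578919 u; Δm = 0.5367619 u; E_B = 499.99 MeV; E_B/A = 8.772 MeV
⁹₄Be: Σm = 4(1.00728) + 5(1.0086649) = 9.0724445 u; Δm = 0.0624445 u; E_B = 58.167 MeV; E_B/A = 6.463 MeV
⁵⁷₂₆Fe has the higher binding energy per nucleon, so it is the more tightly bound nucleus.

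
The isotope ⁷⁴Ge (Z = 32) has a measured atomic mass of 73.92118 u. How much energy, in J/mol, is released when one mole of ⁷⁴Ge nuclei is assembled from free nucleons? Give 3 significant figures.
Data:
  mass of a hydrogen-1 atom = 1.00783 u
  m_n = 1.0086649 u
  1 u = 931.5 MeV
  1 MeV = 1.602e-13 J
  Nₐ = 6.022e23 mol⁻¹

6.23e+13 J/mol

Mass of separated nucleons = 32(1.00783) + 42(1.0086649) = 32.25056 + 42.3639258 = 74.6144858 u
The mass defect is 74.6144858 − 73.92118 = 0.6933058 u.
E_B = 0.6933058 × 931.5 = 645.814 MeV
Per nucleus in joules: 645.814 MeV × 1.602e-13 J/MeV = 1.0346e-10 J
Per mole: 1.0346e-10 J × 6.022e23 mol⁻¹ = 6.2304e+13 J/mol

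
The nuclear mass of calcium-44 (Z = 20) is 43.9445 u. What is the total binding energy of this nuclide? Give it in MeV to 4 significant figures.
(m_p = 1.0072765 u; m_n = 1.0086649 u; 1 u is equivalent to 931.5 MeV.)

381.0 MeV

Z = 20, so N = A − Z = 44 − 20 = 24.
Mass of separated nucleons = 20(1.0072765) + 24(1.0086649) = 20.1455300 + 24.2079576 = 44.3534876 u
Mass defect Δm = 44.3534876 − 43.9445 = 0.4089876 u
Converting to energy: 0.4089876 u × 931.5 MeV/u = 380.972 MeV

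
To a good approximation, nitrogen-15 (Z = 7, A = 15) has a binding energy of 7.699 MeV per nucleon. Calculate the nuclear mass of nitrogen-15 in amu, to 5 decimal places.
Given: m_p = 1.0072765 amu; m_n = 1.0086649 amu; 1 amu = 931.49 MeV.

14.99628 amu

Total binding energy = 15 × 7.699 = 115.485 MeV
Mass defect = 115.485 MeV / (931.49 MeV/amu) = 0.1239788 amu
Constituent mass = 7(1.0072765) + 8(1.0086649) = 15.1202547 amu
Nuclear mass = 15.1202547 − 0.1239788 = 14.9962759 amu ≈ 14.99628 amu (to 5 decimal places)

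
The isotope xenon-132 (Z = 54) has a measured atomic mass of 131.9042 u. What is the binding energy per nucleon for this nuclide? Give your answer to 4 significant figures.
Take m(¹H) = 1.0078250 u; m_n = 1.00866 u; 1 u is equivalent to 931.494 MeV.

Σm = 54·m(¹H) + 78·m_n = 54.4225500 + 78.67548 = 133.0980300 u
Δm = 133.0980300 − 131.9042 = 1.1938300 u
Converting to energy: 1.1938300 u × 931.494 MeV/u = 1112.05 MeV
Dividing by A = 132 gives 8.425 MeV per nucleon.

8.425 MeV/nucleon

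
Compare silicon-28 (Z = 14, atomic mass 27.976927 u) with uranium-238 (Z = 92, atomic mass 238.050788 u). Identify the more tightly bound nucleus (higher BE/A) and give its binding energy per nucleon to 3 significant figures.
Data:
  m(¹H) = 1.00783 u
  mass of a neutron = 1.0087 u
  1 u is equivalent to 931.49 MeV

silicon-28; 8.47 MeV/nucleon

silicon-28: Σm = 14(1.00783) + 14(1.0087) = 28.23142 u; Δm = 0.254493 u; E_B = 237.06 MeV; E_B/A = 8.466 MeV
uranium-238: Σm = 92(1.00783) + 146(1.0087) = 239.99056 u; Δm = 1.939772 u; E_B = 1806.9 MeV; E_B/A = 7.592 MeV
silicon-28 has the higher binding energy per nucleon, so it is the more tightly bound nucleus.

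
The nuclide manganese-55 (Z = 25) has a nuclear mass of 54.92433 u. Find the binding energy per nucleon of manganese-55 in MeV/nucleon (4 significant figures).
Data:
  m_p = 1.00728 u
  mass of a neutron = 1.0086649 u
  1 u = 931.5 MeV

8.767 MeV/nucleon

Mass of separated nucleons = 25(1.00728) + 30(1.0086649) = 25.18200 + 30.2599470 = 55.4419470 u
Mass defect Δm = 55.4419470 − 54.92433 = 0.5176170 u
Converting to energy: 0.5176170 u × 931.5 MeV/u = 482.160 MeV
Per nucleon: 482.160 / 55 = 8.767 MeV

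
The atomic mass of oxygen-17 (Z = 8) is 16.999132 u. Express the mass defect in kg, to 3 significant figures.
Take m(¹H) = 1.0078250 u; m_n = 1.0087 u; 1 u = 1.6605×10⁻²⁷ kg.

2.35e-28 kg

Z = 8, so N = A − Z = 17 − 8 = 9.
Mass of separated nucleons = 8(1.0078250) + 9(1.0087) = 8.0626000 + 9.0783 = 17.1409000 u
Δm = 17.1409000 − 16.999132 = 0.1417680 u
In SI units: 0.1417680 u × 1.6605×10⁻²⁷ kg/u = 2.3541e-28 kg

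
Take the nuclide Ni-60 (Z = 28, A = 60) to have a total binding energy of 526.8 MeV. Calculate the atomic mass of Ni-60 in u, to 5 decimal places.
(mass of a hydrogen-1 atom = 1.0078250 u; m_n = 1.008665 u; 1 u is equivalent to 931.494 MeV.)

59.93084 u

Mass defect = 526.8 MeV / (931.494 MeV/u) = 0.5655431 u
Constituent mass = 28(1.0078250) + 32(1.008665) = 60.4963800 u
Atomic mass = 60.4963800 − 0.5655431 = 59.9308369 u ≈ 59.93084 u (to 5 decimal places)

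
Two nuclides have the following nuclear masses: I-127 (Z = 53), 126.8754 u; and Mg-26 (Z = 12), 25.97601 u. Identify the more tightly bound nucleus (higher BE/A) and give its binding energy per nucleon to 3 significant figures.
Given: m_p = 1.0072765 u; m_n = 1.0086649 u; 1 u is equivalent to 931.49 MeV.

I-127: Σm = 53(1.0072765) + 74(1.0086649) = 128.0268571 u; Δm = 1.1514571 u; E_B = 1072.57 MeV; E_B/A = 8.445 MeV
Mg-26: Σm = 12(1.0072765) + 14(1.0086649) = 26.2086266 u; Δm = 0.2326166 u; E_B = 216.68 MeV; E_B/A = 8.334 MeV
I-127 has the higher binding energy per nucleon, so it is the more tightly bound nucleus.

I-127; 8.45 MeV/nucleon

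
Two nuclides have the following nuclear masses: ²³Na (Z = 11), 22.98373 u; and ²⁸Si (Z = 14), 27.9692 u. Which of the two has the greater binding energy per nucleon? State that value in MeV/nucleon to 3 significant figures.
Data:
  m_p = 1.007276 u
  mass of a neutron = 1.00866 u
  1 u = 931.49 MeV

²³Na: Σm = 11(1.007276) + 12(1.00866) = 23.183956 u; Δm = 0.200226 u; E_B = 186.51 MeV; E_B/A = 8.109 MeV
²⁸Si: Σm = 14(1.007276) + 14(1.00866) = 28.223104 u; Δm = 0.253904 u; E_B = 236.51 MeV; E_B/A = 8.447 MeV
²⁸Si has the higher binding energy per nucleon, so it is the more tightly bound nucleus.

²⁸Si; 8.45 MeV/nucleon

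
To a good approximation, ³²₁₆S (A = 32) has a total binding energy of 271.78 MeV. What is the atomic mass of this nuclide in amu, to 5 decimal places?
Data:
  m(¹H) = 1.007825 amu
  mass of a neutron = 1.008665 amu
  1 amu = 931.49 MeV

Mass defect = 271.78 MeV / (931.49 MeV/amu) = 0.2917691 amu
Constituent mass = 16(1.007825) + 16(1.008665) = 32.263840 amu
Atomic mass = 32.263840 − 0.2917691 = 31.9720709 amu ≈ 31.97207 amu (to 5 decimal places)

31.97207 amu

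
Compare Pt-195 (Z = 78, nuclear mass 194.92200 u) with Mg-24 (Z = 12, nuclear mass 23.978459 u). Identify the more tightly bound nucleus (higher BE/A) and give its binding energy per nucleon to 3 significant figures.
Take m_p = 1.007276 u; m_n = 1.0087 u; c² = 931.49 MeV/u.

Mg-24; 8.28 MeV/nucleon

Pt-195: Σm = 78(1.007276) + 117(1.0087) = 196.585428 u; Δm = 1.663428 u; E_B = 1549.5 MeV; E_B/A = 7.946 MeV
Mg-24: Σm = 12(1.007276) + 12(1.0087) = 24.191712 u; Δm = 0.213253 u; E_B = 198.64 MeV; E_B/A = 8.277 MeV
Mg-24 has the higher binding energy per nucleon, so it is the more tightly bound nucleus.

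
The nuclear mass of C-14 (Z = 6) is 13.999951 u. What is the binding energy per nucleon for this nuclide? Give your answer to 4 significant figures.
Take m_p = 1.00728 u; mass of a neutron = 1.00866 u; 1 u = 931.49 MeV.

7.519 MeV/nucleon

Z = 6, so N = A − Z = 14 − 6 = 8.
Total constituent mass: 6 × 1.00728 + 8 × 1.00866 = 14.11296 u
Mass defect Δm = 14.11296 − 13.999951 = 0.113009 u
Binding energy = Δm·c² = 0.113009 × 931.49 MeV/u = 105.267 MeV
BE/A = 105.267 MeV / 14 = 7.519 MeV/nucleon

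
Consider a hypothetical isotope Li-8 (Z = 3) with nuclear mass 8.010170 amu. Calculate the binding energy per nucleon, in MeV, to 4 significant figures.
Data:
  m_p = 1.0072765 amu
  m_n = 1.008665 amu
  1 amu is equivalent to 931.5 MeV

6.402 MeV/nucleon

The nucleus contains 3 protons and 8 − 3 = 5 neutrons.
Total constituent mass: 3 × 1.0072765 + 5 × 1.008665 = 8.0651545 amu
The mass defect is 8.0651545 − 8.010170 = 0.0549845 amu.
Converting to energy: 0.0549845 amu × 931.5 MeV/amu = 51.2181 MeV
Dividing by A = 8 gives 6.402 MeV per nucleon.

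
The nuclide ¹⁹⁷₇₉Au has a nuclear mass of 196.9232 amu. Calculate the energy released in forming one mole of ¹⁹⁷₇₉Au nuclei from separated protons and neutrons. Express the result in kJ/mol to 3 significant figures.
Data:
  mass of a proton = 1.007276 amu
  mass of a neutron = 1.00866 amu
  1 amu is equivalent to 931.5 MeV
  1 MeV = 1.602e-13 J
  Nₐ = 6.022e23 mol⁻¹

1.50e+11 kJ/mol

The nucleus contains 79 protons and 197 − 79 = 118 neutrons.
Σm = 79·m_p + 118·m_n = 79.574804 + 119.02188 = 198.596684 amu
Mass defect Δm = 198.596684 − 196.9232 = 1.673484 amu
E_B = 1.673484 × 931.5 = 1558.85 MeV
Per nucleus in joules: 1558.85 MeV × 1.602e-13 J/MeV = 2.4973e-10 J
Per mole: 2.4973e-10 J × 6.022e23 mol⁻¹ = 1.5039e+14 J/mol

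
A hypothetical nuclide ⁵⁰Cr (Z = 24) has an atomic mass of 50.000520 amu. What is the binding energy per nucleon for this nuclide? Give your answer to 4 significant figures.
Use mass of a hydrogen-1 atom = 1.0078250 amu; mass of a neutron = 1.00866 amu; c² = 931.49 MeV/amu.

Σm = 24·m(¹H) + 26·m_n = 24.1878000 + 26.22516 = 50.4129600 amu
Δm = 50.4129600 − 50.000520 = 0.4124400 amu
Binding energy = Δm·c² = 0.4124400 × 931.49 MeV/amu = 384.184 MeV
BE/A = 384.184 MeV / 50 = 7.684 MeV/nucleon

7.684 MeV/nucleon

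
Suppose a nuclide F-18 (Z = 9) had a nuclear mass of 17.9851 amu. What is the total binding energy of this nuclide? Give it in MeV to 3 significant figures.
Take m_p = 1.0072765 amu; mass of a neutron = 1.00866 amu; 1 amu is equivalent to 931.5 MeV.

Mass of separated nucleons = 9(1.0072765) + 9(1.00866) = 9.0654885 + 9.07794 = 18.1434285 amu
Δm = 18.1434285 − 17.9851 = 0.1583285 amu
Converting to energy: 0.1583285 amu × 931.5 MeV/amu = 147.483 MeV

147 MeV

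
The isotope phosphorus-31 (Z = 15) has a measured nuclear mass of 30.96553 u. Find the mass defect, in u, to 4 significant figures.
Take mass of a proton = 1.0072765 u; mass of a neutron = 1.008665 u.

Z = 15, so N = A − Z = 31 − 15 = 16.
Total constituent mass: 15 × 1.0072765 + 16 × 1.008665 = 31.2477875 u
The mass defect is 31.2477875 − 30.96553 = 0.2822575 u.

0.2823 u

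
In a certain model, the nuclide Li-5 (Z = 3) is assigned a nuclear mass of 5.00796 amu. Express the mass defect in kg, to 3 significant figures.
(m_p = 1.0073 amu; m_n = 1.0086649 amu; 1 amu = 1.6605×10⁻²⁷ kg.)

5.19e-29 kg

With 3 protons and 2 neutrons (A = 5):
Σm = 3·m_p + 2·m_n = 3.0219 + 2.0173298 = 5.0392298 amu
The mass defect is 5.0392298 − 5.00796 = 0.0312698 amu.
In SI units: 0.0312698 amu × 1.6605×10⁻²⁷ kg/amu = 5.1924e-29 kg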